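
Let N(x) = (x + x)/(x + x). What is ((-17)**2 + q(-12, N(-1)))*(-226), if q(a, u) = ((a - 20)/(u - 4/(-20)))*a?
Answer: -137634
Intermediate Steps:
N(x) = 1 (N(x) = (2*x)/((2*x)) = (2*x)*(1/(2*x)) = 1)
q(a, u) = a*(-20 + a)/(1/5 + u) (q(a, u) = ((-20 + a)/(u - 4*(-1/20)))*a = ((-20 + a)/(u + 1/5))*a = ((-20 + a)/(1/5 + u))*a = a*(-20 + a)/(1/5 + u))
((-17)**2 + q(-12, N(-1)))*(-226) = ((-17)**2 + 5*(-12)*(-20 - 12)/(1 + 5*1))*(-226) = (289 + 5*(-12)*(-32)/(1 + 5))*(-226) = (289 + 5*(-12)*(-32)/6)*(-226) = (289 + 5*(-12)*(1/6)*(-32))*(-226) = (289 + 320)*(-226) = 609*(-226) = -137634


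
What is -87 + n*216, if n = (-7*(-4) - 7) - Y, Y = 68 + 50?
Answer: -21039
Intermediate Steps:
Y = 118
n = -97 (n = (-7*(-4) - 7) - 1*118 = (28 - 7) - 118 = 21 - 118 = -97)
-87 + n*216 = -87 - 97*216 = -87 - 20952 = -21039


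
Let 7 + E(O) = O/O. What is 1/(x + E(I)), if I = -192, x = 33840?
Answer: 1/33834 ≈ 2.9556e-5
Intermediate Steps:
E(O) = -6 (E(O) = -7 + O/O = -7 + 1 = -6)
1/(x + E(I)) = 1/(33840 - 6) = 1/33834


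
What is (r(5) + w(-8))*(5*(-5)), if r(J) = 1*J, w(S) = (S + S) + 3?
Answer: 200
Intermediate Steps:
w(S) = 3 + 2*S (w(S) = 2*S + 3 = 3 + 2*S)
r(J) = J
(r(5) + w(-8))*(5*(-5)) = (5 + (3 + 2*(-8)))*(5*(-5)) = (5 + (3 - 16))*(-25) = (5 - 13)*(-25) = -8*(-25) = 200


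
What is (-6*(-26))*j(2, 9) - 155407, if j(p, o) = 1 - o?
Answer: -156655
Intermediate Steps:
(-6*(-26))*j(2, 9) - 155407 = (-6*(-26))*(1 - 1*9) - 155407 = 156*(1 - 9) - 155407 = 156*(-8) - 155407 = -1248 - 155407 = -156655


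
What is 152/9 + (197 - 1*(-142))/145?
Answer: 25091/1305 ≈ 19.227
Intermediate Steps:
152/9 + (197 - 1*(-142))/145 = 152*(⅑) + (197 + 142)*(1/145) = 152/9 + 339*(1/145) = 152/9 + 339/145 = 25091/1305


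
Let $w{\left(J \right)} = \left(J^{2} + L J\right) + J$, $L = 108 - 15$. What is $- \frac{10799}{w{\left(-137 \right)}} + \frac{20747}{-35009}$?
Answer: $- \frac{500282768}{206238019} \approx -2.4258$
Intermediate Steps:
$L = 93$ ($L = 108 - 15 = 93$)
$w{\left(J \right)} = J^{2} + 94 J$ ($w{\left(J \right)} = \left(J^{2} + 93 J\right) + J = J^{2} + 94 J$)
$- \frac{10799}{w{\left(-137 \right)}} + \frac{20747}{-35009} = - \frac{10799}{\left(-137\right) \left(94 - 137\right)} + \frac{20747}{-35009} = - \frac{10799}{\left(-137\right) \left(-43\right)} + 20747 \left(- \frac{1}{35009}\right) = - \frac{10799}{5891} - \frac{20747}{35009} = - \frac{500282768}{206238019}$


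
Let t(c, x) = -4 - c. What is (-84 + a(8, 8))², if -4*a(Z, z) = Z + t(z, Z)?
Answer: 6889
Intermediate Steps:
a(Z, z) = 1 - Z/4 + z/4 (a(Z, z) = -(Z + (-4 - z))/4 = -(-4 + Z - z)/4 = 1 - Z/4 + z/4)
(-84 + a(8, 8))² = (-84 + (1 - ¼*8 + (¼)*8))² = (-84 + (1 - 2 + 2))² = (-84 + 1)² = (-83)² = 6889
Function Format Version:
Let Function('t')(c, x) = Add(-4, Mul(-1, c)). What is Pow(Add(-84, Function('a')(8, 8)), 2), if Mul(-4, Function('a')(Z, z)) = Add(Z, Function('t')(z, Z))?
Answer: 6889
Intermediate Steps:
Function('a')(Z, z) = Add(1, Mul(Rational(-1, 4), Z), Mul(Rational(1, 4), z)) (Function('a')(Z, z) = Mul(Rational(-1, 4), Add(Z, Add(-4, Mul(-1, z)))) = Mul(Rational(-1, 4), Add(-4, Z, Mul(-1, z))) = Add(1, Mul(Rational(-1, 4), Z), Mul(Rational(1, 4), z)))
Pow(Add(-84, Function('a')(8, 8)), 2) = Pow(Add(-84, Add(1, Mul(Rational(-1, 4), 8), Mul(Rational(1, 4), 8))), 2) = Pow(Add(-84, Add(1, -2, 2)), 2) = Pow(Add(-84, 1), 2) = Pow(-83, 2) = 6889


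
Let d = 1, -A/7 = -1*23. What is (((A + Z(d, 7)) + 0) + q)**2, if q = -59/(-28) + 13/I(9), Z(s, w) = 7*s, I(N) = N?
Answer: 1868919361/63504 ≈ 29430.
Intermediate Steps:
A = 161 (A = -(-7)*23 = -7*(-23) = 161)
q = 895/252 (q = -59/(-28) + 13/9 = -59*(-1/28) + 13*(1/9) = 59/28 + 13/9 = 895/252 ≈ 3.5516)
(((A + Z(d, 7)) + 0) + q)**2 = (((161 + 7*1) + 0) + 895/252)**2 = (((161 + 7) + 0) + 895/252)**2 = ((168 + 0) + 895/252)**2 = (168 + 895/252)**2 = (43231/252)**2 = 1868919361/63504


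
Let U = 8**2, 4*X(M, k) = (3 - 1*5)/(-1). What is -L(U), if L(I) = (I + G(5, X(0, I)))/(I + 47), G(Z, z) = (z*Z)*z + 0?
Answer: -87/148 ≈ -0.58784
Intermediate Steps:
X(M, k) = 1/2 (X(M, k) = ((3 - 1*5)/(-1))/4 = ((3 - 5)*(-1))/4 = (-2*(-1))/4 = (1/4)*2 = 1/2)
G(Z, z) = Z*z**2 (G(Z, z) = (Z*z)*z + 0 = Z*z**2 + 0 = Z*z**2)
U = 64
L(I) = (5/4 + I)/(47 + I) (L(I) = (I + 5*(1/2)**2)/(I + 47) = (I + 5*(1/4))/(47 + I) = (I + 5/4)/(47 + I) = (5/4 + I)/(47 + I))
-L(U) = -(5/4 + 64)/(47 + 64) = -261/(111*4) = -1*87/148 = -87/148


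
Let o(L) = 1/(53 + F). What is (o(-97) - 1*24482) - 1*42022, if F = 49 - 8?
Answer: -6251375/94 ≈ -66504.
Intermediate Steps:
F = 41
o(L) = 1/94 (o(L) = 1/(53 + 41) = 1/94)
(o(-97) - 1*24482) - 1*42022 = (1/94 - 1*24482) - 1*42022 = (1/94 - 24482) - 42022 = -2301307/94 - 42022 = -6251375/94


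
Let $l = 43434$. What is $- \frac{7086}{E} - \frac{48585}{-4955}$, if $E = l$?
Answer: $\frac{69170992}{7173849} \approx 9.6421$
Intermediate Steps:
$E = 43434$
$- \frac{7086}{E} - \frac{48585}{-4955} = - \frac{7086}{43434} - \frac{48585}{-4955} = \left(-7086\right) \frac{1}{43434} - - \frac{9717}{991} = - \frac{1181}{7239} + \frac{9717}{991} = \frac{69170992}{7173849}$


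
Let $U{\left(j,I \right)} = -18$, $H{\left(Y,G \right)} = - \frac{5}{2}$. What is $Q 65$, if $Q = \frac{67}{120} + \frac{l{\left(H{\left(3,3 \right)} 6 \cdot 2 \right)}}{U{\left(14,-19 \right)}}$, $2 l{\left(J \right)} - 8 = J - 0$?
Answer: $\frac{5473}{72} \approx 76.014$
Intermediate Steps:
$H{\left(Y,G \right)} = - \frac{5}{2}$ ($H{\left(Y,G \right)} = \left(-5\right) \frac{1}{2} = - \frac{5}{2}$)
$l{\left(J \right)} = 4 + \frac{J}{2}$ ($l{\left(J \right)} = 4 + \frac{J - 0}{2} = 4 + \frac{J + 0}{2} = 4 + \frac{J}{2}$)
$Q = \frac{421}{360}$ ($Q = \frac{67}{120} + \frac{4 + \frac{\left(- \frac{5}{2}\right) 6 \cdot 2}{2}}{-18} = 67 \cdot \frac{1}{120} + \left(4 + \frac{\left(-15\right) 2}{2}\right) \left(- \frac{1}{18}\right) = \frac{67}{120} + \left(4 + \frac{1}{2} \left(-30\right)\right) \left(- \frac{1}{18}\right) = \frac{67}{120} + \left(4 - 15\right) \left(- \frac{1}{18}\right) = \frac{67}{120} - - \frac{11}{18} = \frac{67}{120} + \frac{11}{18} = \frac{421}{360} \approx 1.1694$)
$Q 65 = \frac{421}{360} \cdot 65 = \frac{5473}{72}$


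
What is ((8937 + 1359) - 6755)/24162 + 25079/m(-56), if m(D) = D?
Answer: -302880251/676536 ≈ -447.69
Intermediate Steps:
((8937 + 1359) - 6755)/24162 + 25079/m(-56) = ((8937 + 1359) - 6755)/24162 + 25079/(-56) = (10296 - 6755)*(1/24162) + 25079*(-1/56) = 3541*(1/24162) - 25079/56 = 3541/24162 - 25079/56 = -302880251/676536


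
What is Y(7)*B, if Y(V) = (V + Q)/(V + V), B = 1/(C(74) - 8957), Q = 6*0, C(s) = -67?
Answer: -1/18048 ≈ -5.5408e-5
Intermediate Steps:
Q = 0
B = -1/9024 (B = 1/(-67 - 8957) = 1/(-9024) = -1/9024 ≈ -0.00011082)
Y(V) = 1/2 (Y(V) = (V + 0)/(V + V) = V/((2*V)) = V*(1/(2*V)) = 1/2)
Y(7)*B = (1/2)*(-1/9024) = -1/18048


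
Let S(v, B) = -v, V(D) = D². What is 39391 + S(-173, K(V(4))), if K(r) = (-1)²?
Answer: 39564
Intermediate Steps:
K(r) = 1
39391 + S(-173, K(V(4))) = 39391 - 1*(-173) = 39391 + 173 = 39564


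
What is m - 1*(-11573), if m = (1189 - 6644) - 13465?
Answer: -7347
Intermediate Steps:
m = -18920 (m = -5455 - 13465 = -18920)
m - 1*(-11573) = -18920 - 1*(-11573) = -18920 + 11573 = -7347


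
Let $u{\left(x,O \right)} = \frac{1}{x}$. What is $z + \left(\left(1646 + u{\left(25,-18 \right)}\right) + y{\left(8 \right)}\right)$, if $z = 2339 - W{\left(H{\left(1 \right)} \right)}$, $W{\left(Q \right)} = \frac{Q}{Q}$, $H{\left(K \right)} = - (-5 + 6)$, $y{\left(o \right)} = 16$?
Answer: $\frac{100001}{25} \approx 4000.0$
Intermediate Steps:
$H{\left(K \right)} = -1$ ($H{\left(K \right)} = \left(-1\right) 1 = -1$)
$W{\left(Q \right)} = 1$
$z = 2338$ ($z = 2339 - 1 = 2338$)
$z + \left(\left(1646 + u{\left(25,-18 \right)}\right) + y{\left(8 \right)}\right) = 2338 + \left(\left(1646 + \frac{1}{25}\right) + 16\right) = 2338 + \left(\frac{41151}{25} + 16\right) = 2338 + \frac{41551}{25} = \frac{100001}{25}$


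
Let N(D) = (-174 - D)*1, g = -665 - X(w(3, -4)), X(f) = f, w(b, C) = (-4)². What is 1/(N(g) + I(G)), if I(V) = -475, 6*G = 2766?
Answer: 1/32 ≈ 0.031250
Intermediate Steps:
G = 461 (G = (⅙)*2766 = 461)
w(b, C) = 16
g = -681 (g = -665 - 1*16 = -665 - 16 = -681)
N(D) = -174 - D
1/(N(g) + I(G)) = 1/((-174 - 1*(-681)) - 475) = 1/((-174 + 681) - 475) = 1/(507 - 475) = 1/32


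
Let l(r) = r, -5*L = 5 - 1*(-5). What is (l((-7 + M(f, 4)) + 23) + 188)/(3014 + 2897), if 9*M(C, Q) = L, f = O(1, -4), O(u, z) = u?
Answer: 1834/53199 ≈ 0.034474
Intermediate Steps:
f = 1
L = -2 (L = -(5 - 1*(-5))/5 = -(5 + 5)/5 = -1/5*10 = -2)
M(C, Q) = -2/9 (M(C, Q) = (1/9)*(-2) = -2/9)
(l((-7 + M(f, 4)) + 23) + 188)/(3014 + 2897) = (((-7 - 2/9) + 23) + 188)/(3014 + 2897) = ((-65/9 + 23) + 188)/5911 = (142/9 + 188)*(1/5911) = (1834/9)*(1/5911) = 1834/53199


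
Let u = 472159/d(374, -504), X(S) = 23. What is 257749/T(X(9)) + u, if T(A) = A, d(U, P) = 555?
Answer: 153910352/12765 ≈ 12057.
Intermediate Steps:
u = 472159/555 ≈ 850.74
257749/T(X(9)) + u = 257749/23 + 472159/555 = 153910352/12765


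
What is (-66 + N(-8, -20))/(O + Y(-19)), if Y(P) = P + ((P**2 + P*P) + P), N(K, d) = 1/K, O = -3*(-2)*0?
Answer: -529/5472 ≈ -0.096674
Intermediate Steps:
O = 0 (O = 6*0 = 0)
Y(P) = 2*P + 2*P**2 (Y(P) = P + ((P**2 + P**2) + P) = P + (2*P**2 + P) = P + (P + 2*P**2) = 2*P + 2*P**2)
(-66 + N(-8, -20))/(O + Y(-19)) = (-66 + 1/(-8))/(0 + 2*(-19)*(1 - 19)) = (-66 - 1/8)/(0 + 2*(-19)*(-18)) = -529/(8*(0 + 684)) = -529/8/684 = -529/8*1/684 = -529/5472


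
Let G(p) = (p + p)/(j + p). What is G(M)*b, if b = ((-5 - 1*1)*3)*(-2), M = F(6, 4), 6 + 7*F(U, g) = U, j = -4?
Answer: 0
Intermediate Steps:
F(U, g) = -6/7 + U/7
M = 0 (M = -6/7 + (⅐)*6 = -6/7 + 6/7 = 0)
b = 36 (b = ((-5 - 1)*3)*(-2) = -6*3*(-2) = -18*(-2) = 36)
G(p) = 2*p/(-4 + p) (G(p) = (p + p)/(-4 + p) = (2*p)/(-4 + p) = 2*p/(-4 + p))
G(M)*b = (2*0/(-4 + 0))*36 = (2*0/(-4))*36 = (2*0*(-¼))*36 = 0*36 = 0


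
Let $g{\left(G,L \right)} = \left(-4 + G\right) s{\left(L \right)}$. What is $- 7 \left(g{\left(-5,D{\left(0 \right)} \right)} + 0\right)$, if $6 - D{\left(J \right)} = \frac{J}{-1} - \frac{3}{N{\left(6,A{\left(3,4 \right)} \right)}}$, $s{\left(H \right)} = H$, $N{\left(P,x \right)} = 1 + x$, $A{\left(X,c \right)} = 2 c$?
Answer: $399$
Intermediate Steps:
$D{\left(J \right)} = \frac{19}{3} + J$ ($D{\left(J \right)} = 6 - \left(\frac{J}{-1} - \frac{3}{1 + 2 \cdot 4}\right) = 6 - \left(J \left(-1\right) - \frac{3}{1 + 8}\right) = 6 - \left(- J - \frac{3}{9}\right) = 6 - \left(- J - \frac{1}{3}\right) = 6 - \left(- \frac{1}{3} - J\right) = 6 + \left(\frac{1}{3} + J\right) = \frac{19}{3} + J$)
$g{\left(G,L \right)} = L \left(-4 + G\right)$ ($g{\left(G,L \right)} = \left(-4 + G\right) L = L \left(-4 + G\right)$)
$- 7 \left(g{\left(-5,D{\left(0 \right)} \right)} + 0\right) = - 7 \left(\left(\frac{19}{3} + 0\right) \left(-4 - 5\right) + 0\right) = - 7 \left(\frac{19}{3} \left(-9\right) + 0\right) = - 7 \left(-57 + 0\right) = \left(-7\right) \left(-57\right) = 399$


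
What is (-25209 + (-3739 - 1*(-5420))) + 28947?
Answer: 5419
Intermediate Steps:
(-25209 + (-3739 - 1*(-5420))) + 28947 = (-25209 + (-3739 + 5420)) + 28947 = (-25209 + 1681) + 28947 = -23528 + 28947 = 5419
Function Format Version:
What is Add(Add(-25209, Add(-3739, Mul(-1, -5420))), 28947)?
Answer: 5419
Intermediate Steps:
Add(Add(-25209, Add(-3739, Mul(-1, -5420))), 28947) = Add(Add(-25209, Add(-3739, 5420)), 28947) = Add(Add(-25209, 1681), 28947) = Add(-23528, 28947) = 5419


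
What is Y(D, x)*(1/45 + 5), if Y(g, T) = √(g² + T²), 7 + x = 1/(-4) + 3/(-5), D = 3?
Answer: 113*√28249/450 ≈ 42.205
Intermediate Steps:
x = -157/20 (x = -7 + (1/(-4) + 3/(-5)) = -7 + (1*(-¼) + 3*(-⅕)) = -7 + (-¼ - ⅗) = -7 - 17/20 = -157/20 ≈ -7.8500)
Y(g, T) = √(T² + g²)
Y(D, x)*(1/45 + 5) = √((-157/20)² + 3²)*(1/45 + 5) = √(24649/400 + 9)*(1/45 + 5) = √(28249/400)*(226/45) = (√28249/20)*(226/45) = 113*√28249/450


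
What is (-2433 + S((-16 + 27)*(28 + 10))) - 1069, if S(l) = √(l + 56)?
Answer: -3502 + √474 ≈ -3480.2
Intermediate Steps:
S(l) = √(56 + l)
(-2433 + S((-16 + 27)*(28 + 10))) - 1069 = (-2433 + √(56 + (-16 + 27)*(28 + 10))) - 1069 = (-2433 + √(56 + 11*38)) - 1069 = (-2433 + √(56 + 418)) - 1069 = (-2433 + √474) - 1069 = -3502 + √474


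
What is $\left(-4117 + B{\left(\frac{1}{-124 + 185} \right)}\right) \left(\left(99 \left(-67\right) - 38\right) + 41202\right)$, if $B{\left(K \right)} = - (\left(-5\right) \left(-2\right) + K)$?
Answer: $- \frac{8693110188}{61} \approx -1.4251 \cdot 10^{8}$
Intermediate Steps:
$B{\left(K \right)} = -10 - K$ ($B{\left(K \right)} = - (10 + K) = -10 - K$)
$\left(-4117 + B{\left(\frac{1}{-124 + 185} \right)}\right) \left(\left(99 \left(-67\right) - 38\right) + 41202\right) = \left(-4117 - \left(10 + \frac{1}{-124 + 185}\right)\right) \left(\left(99 \left(-67\right) - 38\right) + 41202\right) = \left(-4117 - \frac{611}{61}\right) \left(\left(-6633 - 38\right) + 41202\right) = \left(-4117 - \frac{611}{61}\right) \left(-6671 + 41202\right) = \left(-4117 - \frac{611}{61}\right) 34531 = \left(- \frac{251748}{61}\right) 34531 = - \frac{8693110188}{61}$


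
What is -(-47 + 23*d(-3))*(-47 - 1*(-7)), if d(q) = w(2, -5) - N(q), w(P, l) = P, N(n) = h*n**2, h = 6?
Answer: -49720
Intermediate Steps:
N(n) = 6*n**2
d(q) = 2 - 6*q**2
-(-47 + 23*d(-3))*(-47 - 1*(-7)) = -(-47 + 23*(2 - 6*(-3)**2))*(-47 - 1*(-7)) = -(-47 + 23*(2 - 6*9))*(-47 + 7) = -(-47 + 23*(2 - 54))*(-40) = -(-47 + 23*(-52))*(-40) = -(-47 - 1196)*(-40) = -(-1243)*(-40) = -1*49720 = -49720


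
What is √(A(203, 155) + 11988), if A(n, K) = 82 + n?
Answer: √12273 ≈ 110.78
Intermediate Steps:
√(A(203, 155) + 11988) = √((82 + 203) + 11988) = √(285 + 11988) = √12273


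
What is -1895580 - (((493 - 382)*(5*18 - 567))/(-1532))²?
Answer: -4451775138729/2347024 ≈ -1.8968e+6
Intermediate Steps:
-1895580 - (((493 - 382)*(5*18 - 567))/(-1532))² = -1895580 - ((111*(90 - 567))*(-1/1532))² = -1895580 - ((111*(-477))*(-1/1532))² = -1895580 - (-52947*(-1/1532))² = -1895580 - (52947/1532)² = -1895580 - 1*2803384809/2347024 = -1895580 - 2803384809/2347024 = -4451775138729/2347024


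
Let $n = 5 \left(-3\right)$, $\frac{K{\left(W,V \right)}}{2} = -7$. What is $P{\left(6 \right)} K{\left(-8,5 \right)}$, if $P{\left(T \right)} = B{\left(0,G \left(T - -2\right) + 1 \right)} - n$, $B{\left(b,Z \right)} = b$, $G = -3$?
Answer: $-210$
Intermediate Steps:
$K{\left(W,V \right)} = -14$ ($K{\left(W,V \right)} = 2 \left(-7\right) = -14$)
$n = -15$
$P{\left(T \right)} = 15$ ($P{\left(T \right)} = 0 - -15 = 0 + 15 = 15$)
$P{\left(6 \right)} K{\left(-8,5 \right)} = 15 \left(-14\right) = -210$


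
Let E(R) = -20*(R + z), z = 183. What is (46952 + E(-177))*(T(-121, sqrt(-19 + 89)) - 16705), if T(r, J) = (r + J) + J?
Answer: -787995232 + 93664*sqrt(70) ≈ -7.8721e+8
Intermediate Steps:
E(R) = -3660 - 20*R (E(R) = -20*(R + 183) = -20*(183 + R) = -3660 - 20*R)
T(r, J) = r + 2*J (T(r, J) = (J + r) + J = r + 2*J)
(46952 + E(-177))*(T(-121, sqrt(-19 + 89)) - 16705) = (46952 + (-3660 - 20*(-177)))*((-121 + 2*sqrt(-19 + 89)) - 16705) = (46952 + (-3660 + 3540))*((-121 + 2*sqrt(70)) - 16705) = (46952 - 120)*(-16826 + 2*sqrt(70)) = 46832*(-16826 + 2*sqrt(70)) = -787995232 + 93664*sqrt(70)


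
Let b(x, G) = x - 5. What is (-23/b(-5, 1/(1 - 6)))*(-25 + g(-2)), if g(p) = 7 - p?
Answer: -184/5 ≈ -36.800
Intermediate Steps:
b(x, G) = -5 + x
(-23/b(-5, 1/(1 - 6)))*(-25 + g(-2)) = (-23/(-5 - 5))*(-25 + (7 - 1*(-2))) = (-23/(-10))*(-25 + (7 + 2)) = (-23*(-1/10))*(-25 + 9) = (23/10)*(-16) = -184/5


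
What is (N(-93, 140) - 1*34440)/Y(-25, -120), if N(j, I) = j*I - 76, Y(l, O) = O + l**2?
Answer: -47536/505 ≈ -94.131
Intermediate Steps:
N(j, I) = -76 + I*j (N(j, I) = I*j - 76 = -76 + I*j)
(N(-93, 140) - 1*34440)/Y(-25, -120) = ((-76 + 140*(-93)) - 1*34440)/(-120 + (-25)**2) = ((-76 - 13020) - 34440)/(-120 + 625) = (-13096 - 34440)/505 = -47536*1/505 = -47536/505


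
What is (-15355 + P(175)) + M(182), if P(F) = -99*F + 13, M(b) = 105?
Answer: -32562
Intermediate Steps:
P(F) = 13 - 99*F
(-15355 + P(175)) + M(182) = (-15355 + (13 - 99*175)) + 105 = (-15355 + (13 - 17325)) + 105 = (-15355 - 17312) + 105 = -32667 + 105 = -32562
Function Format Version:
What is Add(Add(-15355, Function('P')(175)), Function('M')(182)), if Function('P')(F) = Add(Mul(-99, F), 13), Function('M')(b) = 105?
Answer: -32562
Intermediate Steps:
Function('P')(F) = Add(13, Mul(-99, F))
Add(Add(-15355, Function('P')(175)), Function('M')(182)) = Add(Add(-15355, Add(13, Mul(-99, 175))), 105) = Add(Add(-15355, Add(13, -17325)), 105) = Add(Add(-15355, -17312), 105) = Add(-32667, 105) = -32562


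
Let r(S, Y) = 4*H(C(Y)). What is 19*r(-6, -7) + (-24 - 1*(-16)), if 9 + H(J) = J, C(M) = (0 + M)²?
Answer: 3032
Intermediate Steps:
C(M) = M²
H(J) = -9 + J
r(S, Y) = -36 + 4*Y² (r(S, Y) = 4*(-9 + Y²) = -36 + 4*Y²)
19*r(-6, -7) + (-24 - 1*(-16)) = 19*(-36 + 4*(-7)²) + (-24 - 1*(-16)) = 19*(-36 + 4*49) + (-24 + 16) = 19*(-36 + 196) - 8 = 19*160 - 8 = 3040 - 8 = 3032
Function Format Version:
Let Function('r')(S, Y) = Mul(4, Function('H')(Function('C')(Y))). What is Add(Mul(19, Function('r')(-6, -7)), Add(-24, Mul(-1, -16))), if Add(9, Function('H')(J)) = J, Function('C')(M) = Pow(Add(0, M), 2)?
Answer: 3032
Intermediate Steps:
Function('C')(M) = Pow(M, 2)
Function('H')(J) = Add(-9, J)
Function('r')(S, Y) = Add(-36, Mul(4, Pow(Y, 2))) (Function('r')(S, Y) = Mul(4, Add(-9, Pow(Y, 2))) = Add(-36, Mul(4, Pow(Y, 2))))
Add(Mul(19, Function('r')(-6, -7)), Add(-24, Mul(-1, -16))) = Add(Mul(19, Add(-36, Mul(4, Pow(-7, 2)))), Add(-24, Mul(-1, -16))) = Add(Mul(19, Add(-36, Mul(4, 49))), Add(-24, 16)) = Add(Mul(19, Add(-36, 196)), -8) = Add(Mul(19, 160), -8) = Add(3040, -8) = 3032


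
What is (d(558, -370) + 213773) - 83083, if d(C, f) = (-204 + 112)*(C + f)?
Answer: 113394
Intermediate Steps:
d(C, f) = -92*C - 92*f (d(C, f) = -92*(C + f) = -92*C - 92*f)
(d(558, -370) + 213773) - 83083 = ((-92*558 - 92*(-370)) + 213773) - 83083 = ((-51336 + 34040) + 213773) - 83083 = (-17296 + 213773) - 83083 = 196477 - 83083 = 113394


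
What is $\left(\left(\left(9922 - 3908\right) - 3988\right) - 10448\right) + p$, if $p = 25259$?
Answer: $16837$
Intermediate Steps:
$\left(\left(\left(9922 - 3908\right) - 3988\right) - 10448\right) + p = \left(\left(\left(9922 - 3908\right) - 3988\right) - 10448\right) + 25259 = \left(\left(6014 - 3988\right) - 10448\right) + 25259 = \left(2026 - 10448\right) + 25259 = -8422 + 25259 = 16837$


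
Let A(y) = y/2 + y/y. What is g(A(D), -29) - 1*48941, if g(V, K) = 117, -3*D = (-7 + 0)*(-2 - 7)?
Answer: -48824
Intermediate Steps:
D = -21 (D = -(-7 + 0)*(-2 - 7)/3 = -(-7)*(-9)/3 = -⅓*63 = -21)
A(y) = 1 + y/2 (A(y) = y*(½) + 1 = y/2 + 1 = 1 + y/2)
g(A(D), -29) - 1*48941 = 117 - 1*48941 = 117 - 48941 = -48824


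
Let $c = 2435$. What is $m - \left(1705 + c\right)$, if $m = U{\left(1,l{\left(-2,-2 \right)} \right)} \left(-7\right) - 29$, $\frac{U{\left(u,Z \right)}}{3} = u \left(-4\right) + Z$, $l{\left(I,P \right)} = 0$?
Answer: $-4085$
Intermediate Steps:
$U{\left(u,Z \right)} = - 12 u + 3 Z$ ($U{\left(u,Z \right)} = 3 \left(u \left(-4\right) + Z\right) = 3 \left(- 4 u + Z\right) = 3 \left(Z - 4 u\right) = - 12 u + 3 Z$)
$m = 55$ ($m = \left(\left(-12\right) 1 + 3 \cdot 0\right) \left(-7\right) - 29 = \left(-12 + 0\right) \left(-7\right) - 29 = \left(-12\right) \left(-7\right) - 29 = 84 - 29 = 55$)
$m - \left(1705 + c\right) = 55 - \left(1705 + 2435\right) = 55 - 4140 = -4085$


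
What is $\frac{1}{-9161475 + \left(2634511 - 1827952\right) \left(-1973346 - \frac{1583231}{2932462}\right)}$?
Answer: $- \frac{225574}{359030249378574219} \approx -6.2829 \cdot 10^{-13}$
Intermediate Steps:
$\frac{1}{-9161475 + \left(2634511 - 1827952\right) \left(-1973346 - \frac{1583231}{2932462}\right)} = \frac{1}{-9161475 + 806559 \left(-1973346 - \frac{121787}{225574}\right)} = \frac{1}{-9161475 + 806559 \left(- \frac{445135672391}{225574}\right)} = \frac{1}{-9161475 - \frac{359028182788012569}{225574}} = \frac{1}{- \frac{359030249378574219}{225574}} = - \frac{225574}{359030249378574219}$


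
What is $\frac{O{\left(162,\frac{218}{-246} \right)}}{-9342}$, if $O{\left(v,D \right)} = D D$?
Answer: $- \frac{11881}{141335118} \approx -8.4063 \cdot 10^{-5}$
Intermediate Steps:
$O{\left(v,D \right)} = D^{2}$
$\frac{O{\left(162,\frac{218}{-246} \right)}}{-9342} = \frac{\left(\frac{218}{-246}\right)^{2}}{-9342} = \left(218 \left(- \frac{1}{246}\right)\right)^{2} \left(- \frac{1}{9342}\right) = \left(- \frac{109}{123}\right)^{2} \left(- \frac{1}{9342}\right) = \frac{11881}{15129} \left(- \frac{1}{9342}\right) = - \frac{11881}{141335118}$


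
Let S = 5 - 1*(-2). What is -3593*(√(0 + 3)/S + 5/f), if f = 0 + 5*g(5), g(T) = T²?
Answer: -3593/25 - 3593*√3/7 ≈ -1032.8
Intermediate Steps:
f = 125 (f = 0 + 5*5² = 0 + 5*25 = 0 + 125 = 125)
S = 7 (S = 5 + 2 = 7)
-3593*(√(0 + 3)/S + 5/f) = -3593*(√(0 + 3)/7 + 5/125) = -3593*(√3*(⅐) + 5*(1/125)) = -3593*(√3/7 + 1/25) = -3593*(1/25 + √3/7) = -3593/25 - 3593*√3/7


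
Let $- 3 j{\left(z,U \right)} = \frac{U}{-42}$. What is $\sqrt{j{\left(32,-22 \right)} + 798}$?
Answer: $\frac{\sqrt{351841}}{21} \approx 28.246$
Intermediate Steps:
$j{\left(z,U \right)} = \frac{U}{126}$ ($j{\left(z,U \right)} = - \frac{U \frac{1}{-42}}{3} = - \frac{U \left(- \frac{1}{42}\right)}{3} = - \frac{\left(- \frac{1}{42}\right) U}{3} = \frac{U}{126}$)
$\sqrt{j{\left(32,-22 \right)} + 798} = \sqrt{\frac{1}{126} \left(-22\right) + 798} = \sqrt{- \frac{11}{63} + 798} = \sqrt{\frac{50263}{63}} = \frac{\sqrt{351841}}{21}$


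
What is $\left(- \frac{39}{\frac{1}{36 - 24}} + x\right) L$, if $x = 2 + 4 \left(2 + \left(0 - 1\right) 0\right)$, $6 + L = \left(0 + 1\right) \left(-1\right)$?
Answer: $3206$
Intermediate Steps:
$L = -7$ ($L = -6 + \left(0 + 1\right) \left(-1\right) = -6 + 1 \left(-1\right) = -6 - 1 = -7$)
$x = 10$ ($x = 2 + 4 \left(2 - 0\right) = 2 + 4 \left(2 + 0\right) = 2 + 4 \cdot 2 = 2 + 8 = 10$)
$\left(- \frac{39}{\frac{1}{36 - 24}} + x\right) L = \left(- \frac{39}{\frac{1}{36 - 24}} + 10\right) \left(-7\right) = \left(- \frac{39}{\frac{1}{12}} + 10\right) \left(-7\right) = \left(- 39 \frac{1}{\frac{1}{12}} + 10\right) \left(-7\right) = \left(\left(-39\right) 12 + 10\right) \left(-7\right) = \left(-468 + 10\right) \left(-7\right) = \left(-458\right) \left(-7\right) = 3206$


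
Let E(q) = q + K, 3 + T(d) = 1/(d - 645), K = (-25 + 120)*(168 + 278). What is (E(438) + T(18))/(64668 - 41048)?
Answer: 13419367/7404870 ≈ 1.8122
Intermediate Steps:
K = 42370 (K = 95*446 = 42370)
T(d) = -3 + 1/(-645 + d) (T(d) = -3 + 1/(d - 645) = -3 + 1/(-645 + d))
E(q) = 42370 + q (E(q) = q + 42370 = 42370 + q)
(E(438) + T(18))/(64668 - 41048) = ((42370 + 438) + (1936 - 3*18)/(-645 + 18))/(64668 - 41048) = (42808 + (1936 - 54)/(-627))/23620 = (42808 - 1/627*1882)*(1/23620) = (42808 - 1882/627)*(1/23620) = (26838734/627)*(1/23620) = 13419367/7404870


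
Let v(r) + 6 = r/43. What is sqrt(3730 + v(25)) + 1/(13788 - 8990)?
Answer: 1/4798 + sqrt(6886751)/43 ≈ 61.030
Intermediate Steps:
v(r) = -6 + r/43
sqrt(3730 + v(25)) + 1/(13788 - 8990) = sqrt(3730 + (-6 + (1/43)*25)) + 1/(13788 - 8990) = sqrt(3730 + (-6 + 25/43)) + 1/4798 = sqrt(3730 - 233/43) + 1/4798 = sqrt(160157/43) + 1/4798 = sqrt(6886751)/43 + 1/4798 = 1/4798 + sqrt(6886751)/43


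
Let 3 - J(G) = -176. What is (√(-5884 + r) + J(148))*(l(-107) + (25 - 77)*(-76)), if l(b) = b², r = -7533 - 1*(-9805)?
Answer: 2756779 + 30802*I*√903 ≈ 2.7568e+6 + 9.256e+5*I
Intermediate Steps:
r = 2272 (r = -7533 + 9805 = 2272)
J(G) = 179 (J(G) = 3 - 1*(-176) = 3 + 176 = 179)
(√(-5884 + r) + J(148))*(l(-107) + (25 - 77)*(-76)) = (√(-5884 + 2272) + 179)*((-107)² + (25 - 77)*(-76)) = (√(-3612) + 179)*(11449 - 52*(-76)) = (2*I*√903 + 179)*(11449 + 3952) = (179 + 2*I*√903)*15401 = 2756779 + 30802*I*√903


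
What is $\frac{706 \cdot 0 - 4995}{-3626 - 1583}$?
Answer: $\frac{4995}{5209} \approx 0.95892$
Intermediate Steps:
$\frac{706 \cdot 0 - 4995}{-3626 - 1583} = \frac{0 - 4995}{-5209} = \left(-4995\right) \left(- \frac{1}{5209}\right) = \frac{4995}{5209}$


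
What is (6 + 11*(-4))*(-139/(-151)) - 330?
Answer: -55112/151 ≈ -364.98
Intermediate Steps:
(6 + 11*(-4))*(-139/(-151)) - 330 = (6 - 44)*(-139*(-1/151)) - 330 = -38*139/151 - 330 = -5282/151 - 330 = -55112/151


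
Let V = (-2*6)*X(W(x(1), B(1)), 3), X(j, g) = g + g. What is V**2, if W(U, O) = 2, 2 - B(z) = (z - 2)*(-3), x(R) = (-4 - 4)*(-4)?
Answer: 5184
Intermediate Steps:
x(R) = 32 (x(R) = -8*(-4) = 32)
B(z) = -4 + 3*z (B(z) = 2 - (z - 2)*(-3) = 2 - (-2 + z)*(-3) = 2 - (6 - 3*z) = 2 + (-6 + 3*z) = -4 + 3*z)
X(j, g) = 2*g
V = -72 (V = (-2*6)*(2*3) = -12*6 = -72)
V**2 = (-72)**2 = 5184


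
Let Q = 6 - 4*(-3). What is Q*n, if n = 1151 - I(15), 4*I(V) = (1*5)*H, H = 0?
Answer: 20718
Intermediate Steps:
Q = 18 (Q = 6 + 12 = 18)
I(V) = 0 (I(V) = ((1*5)*0)/4 = (5*0)/4 = (1/4)*0 = 0)
n = 1151 (n = 1151 - 1*0 = 1151 + 0 = 1151)
Q*n = 18*1151 = 20718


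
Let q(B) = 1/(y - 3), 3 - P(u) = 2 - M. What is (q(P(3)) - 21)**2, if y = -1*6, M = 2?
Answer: 36100/81 ≈ 445.68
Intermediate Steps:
y = -6
P(u) = 3 (P(u) = 3 - (2 - 1*2) = 3 - (2 - 2) = 3 - 1*0 = 3 + 0 = 3)
q(B) = -1/9 (q(B) = 1/(-6 - 3) = 1/(-9) = -1/9)
(q(P(3)) - 21)**2 = (-1/9 - 21)**2 = (-190/9)**2 = 36100/81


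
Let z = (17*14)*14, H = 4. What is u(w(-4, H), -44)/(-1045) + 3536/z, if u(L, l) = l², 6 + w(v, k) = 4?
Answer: -3684/4655 ≈ -0.79141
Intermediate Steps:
w(v, k) = -2 (w(v, k) = -6 + 4 = -2)
z = 3332 (z = 238*14 = 3332)
u(w(-4, H), -44)/(-1045) + 3536/z = (-44)²/(-1045) + 3536/3332 = 1936*(-1/1045) + 3536*(1/3332) = -176/95 + 52/49 = -3684/4655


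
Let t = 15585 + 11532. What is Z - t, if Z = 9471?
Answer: -17646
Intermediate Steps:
t = 27117
Z - t = 9471 - 1*27117 = 9471 - 27117 = -17646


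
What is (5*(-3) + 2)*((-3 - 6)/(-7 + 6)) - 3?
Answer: -120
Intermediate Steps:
(5*(-3) + 2)*((-3 - 6)/(-7 + 6)) - 3 = (-15 + 2)*(-9/(-1)) - 3 = -(-117)*(-1) - 3 = -13*9 - 3 = -117 - 3 = -120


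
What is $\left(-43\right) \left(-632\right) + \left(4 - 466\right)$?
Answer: $26714$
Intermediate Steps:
$\left(-43\right) \left(-632\right) + \left(4 - 466\right) = 27176 - 462 = 26714$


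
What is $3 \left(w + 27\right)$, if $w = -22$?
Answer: $15$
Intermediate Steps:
$3 \left(w + 27\right) = 3 \left(-22 + 27\right) = 3 \cdot 5 = 15$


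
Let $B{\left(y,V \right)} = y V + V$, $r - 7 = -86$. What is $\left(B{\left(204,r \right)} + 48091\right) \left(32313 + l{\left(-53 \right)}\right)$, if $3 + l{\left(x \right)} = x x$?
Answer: $1120155624$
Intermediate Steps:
$r = -79$ ($r = 7 - 86 = -79$)
$B{\left(y,V \right)} = V + V y$ ($B{\left(y,V \right)} = V y + V = V + V y$)
$l{\left(x \right)} = -3 + x^{2}$ ($l{\left(x \right)} = -3 + x x = -3 + x^{2}$)
$\left(B{\left(204,r \right)} + 48091\right) \left(32313 + l{\left(-53 \right)}\right) = \left(- 79 \left(1 + 204\right) + 48091\right) \left(32313 - \left(3 - \left(-53\right)^{2}\right)\right) = \left(\left(-79\right) 205 + 48091\right) \left(32313 + \left(-3 + 2809\right)\right) = \left(-16195 + 48091\right) \left(32313 + 2806\right) = 31896 \cdot 35119 = 1120155624$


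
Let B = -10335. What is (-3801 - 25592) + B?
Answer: -39728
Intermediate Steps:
(-3801 - 25592) + B = (-3801 - 25592) - 10335 = -29393 - 10335 = -39728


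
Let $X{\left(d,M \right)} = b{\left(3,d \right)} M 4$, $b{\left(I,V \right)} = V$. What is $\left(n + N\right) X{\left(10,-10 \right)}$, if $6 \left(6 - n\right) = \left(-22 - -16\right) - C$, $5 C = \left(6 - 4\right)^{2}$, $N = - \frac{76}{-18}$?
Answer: $- \frac{40880}{9} \approx -4542.2$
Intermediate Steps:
$N = \frac{38}{9}$ ($N = \left(-76\right) \left(- \frac{1}{18}\right) = \frac{38}{9} \approx 4.2222$)
$X{\left(d,M \right)} = 4 M d$ ($X{\left(d,M \right)} = d M 4 = M d 4 = 4 M d$)
$C = \frac{4}{5}$ ($C = \frac{\left(6 - 4\right)^{2}}{5} = \frac{2^{2}}{5} = \frac{1}{5} \cdot 4 = \frac{4}{5} \approx 0.8$)
$n = \frac{107}{15}$ ($n = 6 - \frac{\left(-22 - -16\right) - \frac{4}{5}}{6} = 6 - \frac{\left(-22 + 16\right) - \frac{4}{5}}{6} = 6 - \frac{-6 - \frac{4}{5}}{6} = 6 - - \frac{17}{15} = 6 + \frac{17}{15} = \frac{107}{15} \approx 7.1333$)
$\left(n + N\right) X{\left(10,-10 \right)} = \left(\frac{107}{15} + \frac{38}{9}\right) 4 \left(-10\right) 10 = \frac{511}{45} \left(-400\right) = - \frac{40880}{9}$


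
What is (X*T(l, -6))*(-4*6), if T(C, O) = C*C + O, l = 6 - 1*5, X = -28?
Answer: -3360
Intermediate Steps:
l = 1 (l = 6 - 5 = 1)
T(C, O) = O + C² (T(C, O) = C² + O = O + C²)
(X*T(l, -6))*(-4*6) = (-28*(-6 + 1²))*(-4*6) = -28*(-6 + 1)*(-24) = -28*(-5)*(-24) = 140*(-24) = -3360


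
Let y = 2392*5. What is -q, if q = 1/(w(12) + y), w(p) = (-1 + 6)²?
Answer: -1/11985 ≈ -8.3438e-5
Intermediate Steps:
w(p) = 25 (w(p) = 5² = 25)
y = 11960
q = 1/11985 (q = 1/(25 + 11960) = 1/11985 ≈ 8.3438e-5)
-q = -1*1/11985 = -1/11985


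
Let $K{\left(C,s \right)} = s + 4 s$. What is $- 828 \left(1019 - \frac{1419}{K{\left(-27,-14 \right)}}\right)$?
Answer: $- \frac{30118086}{35} \approx -8.6052 \cdot 10^{5}$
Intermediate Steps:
$K{\left(C,s \right)} = 5 s$
$- 828 \left(1019 - \frac{1419}{K{\left(-27,-14 \right)}}\right) = - 828 \left(1019 - \frac{1419}{5 \left(-14\right)}\right) = - 828 \left(1019 - \frac{1419}{-70}\right) = - 828 \left(1019 - - \frac{1419}{70}\right) = - 828 \left(1019 + \frac{1419}{70}\right) = \left(-828\right) \frac{72749}{70} = - \frac{30118086}{35}$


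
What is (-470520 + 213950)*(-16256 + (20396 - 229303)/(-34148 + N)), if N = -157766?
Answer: 400190840202945/95957 ≈ 4.1705e+9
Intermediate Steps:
(-470520 + 213950)*(-16256 + (20396 - 229303)/(-34148 + N)) = (-470520 + 213950)*(-16256 + (20396 - 229303)/(-34148 - 157766)) = -256570*(-16256 - 208907/(-191914)) = -256570*(-16256 - 208907*(-1/191914)) = -256570*(-16256 + 208907/191914) = -256570*(-3119545077/191914) = 400190840202945/95957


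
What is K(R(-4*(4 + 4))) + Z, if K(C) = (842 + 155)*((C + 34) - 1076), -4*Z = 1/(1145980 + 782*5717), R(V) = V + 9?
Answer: -23855250146281/22466696 ≈ -1.0618e+6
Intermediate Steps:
R(V) = 9 + V
Z = -1/22466696 (Z = -1/(4*(1145980 + 782*5717)) = -1/(4*(1145980 + 4470694)) = -¼/5616674 = -¼*1/5616674 = -1/22466696 ≈ -4.4510e-8)
K(C) = -1038874 + 997*C (K(C) = 997*((34 + C) - 1076) = 997*(-1042 + C) = -1038874 + 997*C)
K(R(-4*(4 + 4))) + Z = (-1038874 + 997*(9 - 4*(4 + 4))) - 1/22466696 = (-1038874 + 997*(9 - 4*8)) - 1/22466696 = (-1038874 + 997*(9 - 32)) - 1/22466696 = (-1038874 + 997*(-23)) - 1/22466696 = (-1038874 - 22931) - 1/22466696 = -1061805 - 1/22466696 = -23855250146281/22466696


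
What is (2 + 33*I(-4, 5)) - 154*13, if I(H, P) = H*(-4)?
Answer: -1472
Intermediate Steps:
I(H, P) = -4*H
(2 + 33*I(-4, 5)) - 154*13 = (2 + 33*(-4*(-4))) - 154*13 = (2 + 33*16) - 1*2002 = (2 + 528) - 2002 = 530 - 2002 = -1472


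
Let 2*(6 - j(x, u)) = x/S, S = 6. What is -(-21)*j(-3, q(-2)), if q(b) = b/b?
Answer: 525/4 ≈ 131.25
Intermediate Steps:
q(b) = 1
j(x, u) = 6 - x/12 (j(x, u) = 6 - x/(2*6) = 6 - x/12)
-(-21)*j(-3, q(-2)) = -(-21)*(6 - 1/12*(-3)) = -(-21)*(6 + ¼) = -(-21)*25/4 = -1*(-525/4) = 525/4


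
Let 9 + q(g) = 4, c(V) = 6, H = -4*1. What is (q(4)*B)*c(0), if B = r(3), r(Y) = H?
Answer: 120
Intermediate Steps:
H = -4
r(Y) = -4
q(g) = -5 (q(g) = -9 + 4 = -5)
B = -4
(q(4)*B)*c(0) = -5*(-4)*6 = 20*6 = 120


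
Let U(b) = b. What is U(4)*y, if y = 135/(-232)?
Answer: -135/58 ≈ -2.3276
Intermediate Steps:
y = -135/232 (y = 135*(-1/232) = -135/232 ≈ -0.58190)
U(4)*y = 4*(-135/232) = -135/58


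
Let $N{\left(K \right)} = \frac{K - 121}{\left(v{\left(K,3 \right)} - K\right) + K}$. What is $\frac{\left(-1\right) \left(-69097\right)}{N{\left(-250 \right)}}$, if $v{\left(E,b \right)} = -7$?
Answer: $\frac{69097}{53} \approx 1303.7$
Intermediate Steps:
$N{\left(K \right)} = \frac{121}{7} - \frac{K}{7}$ ($N{\left(K \right)} = \frac{K - 121}{\left(-7 - K\right) + K} = \frac{-121 + K}{-7} = \left(-121 + K\right) \left(- \frac{1}{7}\right) = \frac{121}{7} - \frac{K}{7}$)
$\frac{\left(-1\right) \left(-69097\right)}{N{\left(-250 \right)}} = \frac{\left(-1\right) \left(-69097\right)}{\frac{121}{7} - - \frac{250}{7}} = \frac{69097}{\frac{121}{7} + \frac{250}{7}} = \frac{69097}{53}$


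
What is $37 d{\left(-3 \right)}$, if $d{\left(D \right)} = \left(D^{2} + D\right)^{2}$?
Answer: $1332$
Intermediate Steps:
$d{\left(D \right)} = \left(D + D^{2}\right)^{2}$
$37 d{\left(-3 \right)} = 37 \left(-3\right)^{2} \left(1 - 3\right)^{2} = 37 \cdot 9 \left(-2\right)^{2} = 37 \cdot 9 \cdot 4 = 37 \cdot 36 = 1332$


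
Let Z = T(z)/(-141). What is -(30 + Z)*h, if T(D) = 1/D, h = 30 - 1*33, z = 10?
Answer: 42299/470 ≈ 89.998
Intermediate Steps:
h = -3 (h = 30 - 33 = -3)
Z = -1/1410 (Z = 1/(10*(-141)) = (⅒)*(-1/141) = -1/1410 ≈ -0.00070922)
-(30 + Z)*h = -(30 - 1/1410)*(-3) = -42299*(-3)/1410 = -1*(-42299/470) = 42299/470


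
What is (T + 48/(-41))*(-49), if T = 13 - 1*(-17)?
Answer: -57918/41 ≈ -1412.6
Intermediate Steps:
T = 30 (T = 13 + 17 = 30)
(T + 48/(-41))*(-49) = (30 + 48/(-41))*(-49) = (30 + 48*(-1/41))*(-49) = (30 - 48/41)*(-49) = (1182/41)*(-49) = -57918/41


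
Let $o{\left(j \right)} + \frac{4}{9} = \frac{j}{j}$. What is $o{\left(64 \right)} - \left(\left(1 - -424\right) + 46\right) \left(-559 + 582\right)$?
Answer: $- \frac{97492}{9} \approx -10832.0$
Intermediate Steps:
$o{\left(j \right)} = \frac{5}{9}$ ($o{\left(j \right)} = - \frac{4}{9} + \frac{j}{j} = - \frac{4}{9} + 1 = \frac{5}{9}$)
$o{\left(64 \right)} - \left(\left(1 - -424\right) + 46\right) \left(-559 + 582\right) = \frac{5}{9} - \left(\left(1 - -424\right) + 46\right) \left(-559 + 582\right) = \frac{5}{9} - \left(\left(1 + 424\right) + 46\right) 23 = \frac{5}{9} - \left(425 + 46\right) 23 = \frac{5}{9} - 471 \cdot 23 = \frac{5}{9} - 10833 = - \frac{97492}{9}$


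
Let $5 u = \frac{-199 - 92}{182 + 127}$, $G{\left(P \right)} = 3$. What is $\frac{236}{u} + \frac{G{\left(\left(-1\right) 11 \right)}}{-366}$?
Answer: $- \frac{14827977}{11834} \approx -1253.0$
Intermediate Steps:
$u = - \frac{97}{515}$ ($u = \frac{\left(-199 - 92\right) \frac{1}{182 + 127}}{5} = \frac{\left(-291\right) \frac{1}{309}}{5} = \frac{1}{5} \left(- \frac{97}{103}\right) = - \frac{97}{515} \approx -0.18835$)
$\frac{236}{u} + \frac{G{\left(\left(-1\right) 11 \right)}}{-366} = \frac{236}{- \frac{97}{515}} + \frac{3}{-366} = 236 \left(- \frac{515}{97}\right) + 3 \left(- \frac{1}{366}\right) = - \frac{121540}{97} - \frac{1}{122} = - \frac{14827977}{11834}$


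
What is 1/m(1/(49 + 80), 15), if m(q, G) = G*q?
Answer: 43/5 ≈ 8.6000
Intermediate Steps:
1/m(1/(49 + 80), 15) = 1/(15/(49 + 80)) = 1/(15/129) = 1/(15*(1/129)) = 1/(5/43) = 43/5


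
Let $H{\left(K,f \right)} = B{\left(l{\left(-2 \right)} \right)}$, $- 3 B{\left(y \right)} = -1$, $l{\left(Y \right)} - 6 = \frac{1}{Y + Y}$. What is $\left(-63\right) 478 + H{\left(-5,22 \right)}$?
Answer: $- \frac{90341}{3} \approx -30114.0$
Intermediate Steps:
$l{\left(Y \right)} = 6 + \frac{1}{2 Y}$ ($l{\left(Y \right)} = 6 + \frac{1}{Y + Y} = 6 + \frac{1}{2 Y}$)
$B{\left(y \right)} = \frac{1}{3}$ ($B{\left(y \right)} = \left(- \frac{1}{3}\right) \left(-1\right) = \frac{1}{3}$)
$H{\left(K,f \right)} = \frac{1}{3}$
$\left(-63\right) 478 + H{\left(-5,22 \right)} = \left(-63\right) 478 + \frac{1}{3} = -30114 + \frac{1}{3} = - \frac{90341}{3}$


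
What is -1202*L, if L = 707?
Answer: -849814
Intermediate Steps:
-1202*L = -1202*707 = -849814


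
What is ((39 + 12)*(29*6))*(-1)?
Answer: -8874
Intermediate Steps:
((39 + 12)*(29*6))*(-1) = (51*174)*(-1) = 8874*(-1) = -8874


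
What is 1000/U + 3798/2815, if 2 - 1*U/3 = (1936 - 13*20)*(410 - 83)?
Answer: 124833334/92565645 ≈ 1.3486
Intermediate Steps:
U = -1644150 (U = 6 - 3*(1936 - 13*20)*(410 - 83) = 6 - 3*(1936 - 260)*327 = 6 - 5028*327 = 6 - 3*548052 = 6 - 1644156 = -1644150)
1000/U + 3798/2815 = 1000/(-1644150) + 3798/2815 = 1000*(-1/1644150) + 3798*(1/2815) = -20/32883 + 3798/2815 = 124833334/92565645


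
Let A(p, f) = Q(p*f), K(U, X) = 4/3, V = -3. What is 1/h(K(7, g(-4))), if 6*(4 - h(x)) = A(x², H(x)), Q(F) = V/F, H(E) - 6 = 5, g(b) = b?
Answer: 352/1417 ≈ 0.24841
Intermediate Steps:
H(E) = 11 (H(E) = 6 + 5 = 11)
Q(F) = -3/F
K(U, X) = 4/3 (K(U, X) = 4*(⅓) = 4/3)
A(p, f) = -3/(f*p) (A(p, f) = -3*1/(f*p) = -3/(f*p))
h(x) = 4 + 1/(22*x²) (h(x) = 4 - (-1)/(2*11*(x²)) = 4 - (-1)/(2*11*x²) = 4 - (-1)/(22*x²) = 4 + 1/(22*x²))
1/h(K(7, g(-4))) = 1/(4 + 1/(22*(4/3)²)) = 1/(4 + (1/22)*(9/16)) = 1/(4 + 9/352) = 1/(1417/352) = 352/1417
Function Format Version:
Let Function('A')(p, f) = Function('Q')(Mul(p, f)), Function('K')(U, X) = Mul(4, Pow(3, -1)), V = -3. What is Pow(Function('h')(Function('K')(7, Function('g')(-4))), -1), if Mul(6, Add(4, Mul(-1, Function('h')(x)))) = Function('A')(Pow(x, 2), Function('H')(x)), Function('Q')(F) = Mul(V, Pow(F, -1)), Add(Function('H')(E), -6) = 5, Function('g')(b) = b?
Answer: Rational(352, 1417) ≈ 0.24841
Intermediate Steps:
Function('H')(E) = 11 (Function('H')(E) = Add(6, 5) = 11)
Function('Q')(F) = Mul(-3, Pow(F, -1))
Function('K')(U, X) = Rational(4, 3) (Function('K')(U, X) = Mul(4, Rational(1, 3)) = Rational(4, 3))
Function('A')(p, f) = Mul(-3, Pow(f, -1), Pow(p, -1)) (Function('A')(p, f) = Mul(-3, Pow(Mul(p, f), -1)) = Mul(-3, Pow(Mul(f, p), -1)) = Mul(-3, Mul(Pow(f, -1), Pow(p, -1))) = Mul(-3, Pow(f, -1), Pow(p, -1)))
Function('h')(x) = Add(4, Mul(Rational(1, 22), Pow(x, -2))) (Function('h')(x) = Add(4, Mul(Rational(-1, 6), Mul(-3, Pow(11, -1), Pow(Pow(x, 2), -1)))) = Add(4, Mul(Rational(-1, 6), Mul(-3, Rational(1, 11), Pow(x, -2)))) = Add(4, Mul(Rational(-1, 6), Mul(Rational(-3, 11), Pow(x, -2)))) = Add(4, Mul(Rational(1, 22), Pow(x, -2))))
Pow(Function('h')(Function('K')(7, Function('g')(-4))), -1) = Pow(Add(4, Mul(Rational(1, 22), Pow(Rational(4, 3), -2))), -1) = Pow(Add(4, Mul(Rational(1, 22), Rational(9, 16))), -1) = Pow(Add(4, Rational(9, 352)), -1) = Pow(Rational(1417, 352), -1) = Rational(352, 1417)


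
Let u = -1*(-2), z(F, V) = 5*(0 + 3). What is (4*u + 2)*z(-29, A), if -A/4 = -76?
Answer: 150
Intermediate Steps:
A = 304 (A = -4*(-76) = 304)
z(F, V) = 15 (z(F, V) = 5*3 = 15)
u = 2
(4*u + 2)*z(-29, A) = (4*2 + 2)*15 = (8 + 2)*15 = 10*15 = 150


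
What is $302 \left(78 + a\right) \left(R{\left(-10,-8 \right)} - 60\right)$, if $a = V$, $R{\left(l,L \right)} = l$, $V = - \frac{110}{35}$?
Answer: $-1582480$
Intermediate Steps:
$V = - \frac{22}{7}$ ($V = \left(-110\right) \frac{1}{35} = - \frac{22}{7} \approx -3.1429$)
$a = - \frac{22}{7} \approx -3.1429$
$302 \left(78 + a\right) \left(R{\left(-10,-8 \right)} - 60\right) = 302 \left(78 - \frac{22}{7}\right) \left(-10 - 60\right) = 302 \cdot \frac{524}{7} \left(-70\right) = 302 \left(-5240\right) = -1582480$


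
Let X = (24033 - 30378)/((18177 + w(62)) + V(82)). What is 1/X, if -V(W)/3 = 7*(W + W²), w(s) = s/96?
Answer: 5987921/304560 ≈ 19.661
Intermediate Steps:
w(s) = s/96 (w(s) = s*(1/96) = s/96)
V(W) = -21*W - 21*W² (V(W) = -21*(W + W²) = -3*(7*W + 7*W²) = -21*W - 21*W²)
X = 304560/5987921 (X = (24033 - 30378)/((18177 + (1/96)*62) - 21*82*(1 + 82)) = -6345/((18177 + 31/48) - 21*82*83) = -6345/(872527/48 - 142926) = -6345/(-5987921/48) = -6345*(-48/5987921) = 304560/5987921 ≈ 0.050862)
1/X = 1/(304560/5987921) = 5987921/304560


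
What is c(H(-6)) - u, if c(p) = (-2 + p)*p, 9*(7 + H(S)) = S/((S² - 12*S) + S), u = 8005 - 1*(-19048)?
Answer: -631806461/23409 ≈ -26990.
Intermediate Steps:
u = 27053 (u = 8005 + 19048 = 27053)
H(S) = -7 + S/(9*(S² - 11*S)) (H(S) = -7 + (S/((S² - 12*S) + S))/9 = -7 + (S/(S² - 11*S))/9 = -7 + S/(9*(S² - 11*S)))
c(p) = p*(-2 + p)
c(H(-6)) - u = ((694 - 63*(-6))/(9*(-11 - 6)))*(-2 + (694 - 63*(-6))/(9*(-11 - 6))) - 1*27053 = ((⅑)*(694 + 378)/(-17))*(-2 + (⅑)*(694 + 378)/(-17)) - 27053 = ((⅑)*(-1/17)*1072)*(-2 + (⅑)*(-1/17)*1072) - 27053 = -1072*(-2 - 1072/153)/153 - 27053 = -1072/153*(-1378/153) - 27053 = 1477216/23409 - 27053 = -631806461/23409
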